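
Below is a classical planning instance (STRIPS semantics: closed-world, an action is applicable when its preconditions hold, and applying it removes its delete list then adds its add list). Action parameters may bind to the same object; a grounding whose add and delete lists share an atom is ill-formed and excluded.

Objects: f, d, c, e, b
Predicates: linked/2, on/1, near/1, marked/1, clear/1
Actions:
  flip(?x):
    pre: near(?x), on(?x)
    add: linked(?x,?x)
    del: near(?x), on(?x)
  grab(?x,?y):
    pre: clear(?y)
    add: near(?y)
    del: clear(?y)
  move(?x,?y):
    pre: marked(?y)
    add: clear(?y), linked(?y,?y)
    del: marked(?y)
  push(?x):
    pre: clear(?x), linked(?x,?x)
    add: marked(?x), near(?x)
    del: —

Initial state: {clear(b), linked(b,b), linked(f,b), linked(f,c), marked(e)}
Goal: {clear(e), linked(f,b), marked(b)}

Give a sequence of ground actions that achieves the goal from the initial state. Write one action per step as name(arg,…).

move(f,e); push(b)

1. move(f,e)  →  {clear(b), clear(e), linked(b,b), linked(e,e), linked(f,b), linked(f,c)}
2. push(b)  →  {clear(b), clear(e), linked(b,b), linked(e,e), linked(f,b), linked(f,c), marked(b), near(b)}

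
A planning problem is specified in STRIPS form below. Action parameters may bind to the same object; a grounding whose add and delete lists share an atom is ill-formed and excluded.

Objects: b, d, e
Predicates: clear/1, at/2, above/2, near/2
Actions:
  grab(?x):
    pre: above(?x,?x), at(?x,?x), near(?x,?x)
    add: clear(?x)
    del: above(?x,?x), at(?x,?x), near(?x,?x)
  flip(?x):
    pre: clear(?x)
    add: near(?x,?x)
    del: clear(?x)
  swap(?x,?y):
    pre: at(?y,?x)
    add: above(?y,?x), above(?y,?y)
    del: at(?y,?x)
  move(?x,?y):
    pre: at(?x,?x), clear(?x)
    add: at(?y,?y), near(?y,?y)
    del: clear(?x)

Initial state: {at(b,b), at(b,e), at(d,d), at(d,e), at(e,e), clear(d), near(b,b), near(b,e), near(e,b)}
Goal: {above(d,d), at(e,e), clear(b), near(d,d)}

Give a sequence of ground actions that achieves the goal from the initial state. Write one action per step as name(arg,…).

1. flip(d)  →  {at(b,b), at(b,e), at(d,d), at(d,e), at(e,e), near(b,b), near(b,e), near(d,d), near(e,b)}
2. swap(d,d)  →  {above(d,d), at(b,b), at(b,e), at(d,e), at(e,e), near(b,b), near(b,e), near(d,d), near(e,b)}
3. swap(e,b)  →  {above(b,b), above(b,e), above(d,d), at(b,b), at(d,e), at(e,e), near(b,b), near(b,e), near(d,d), near(e,b)}
4. grab(b)  →  {above(b,e), above(d,d), at(d,e), at(e,e), clear(b), near(b,e), near(d,d), near(e,b)}

flip(d); swap(d,d); swap(e,b); grab(b)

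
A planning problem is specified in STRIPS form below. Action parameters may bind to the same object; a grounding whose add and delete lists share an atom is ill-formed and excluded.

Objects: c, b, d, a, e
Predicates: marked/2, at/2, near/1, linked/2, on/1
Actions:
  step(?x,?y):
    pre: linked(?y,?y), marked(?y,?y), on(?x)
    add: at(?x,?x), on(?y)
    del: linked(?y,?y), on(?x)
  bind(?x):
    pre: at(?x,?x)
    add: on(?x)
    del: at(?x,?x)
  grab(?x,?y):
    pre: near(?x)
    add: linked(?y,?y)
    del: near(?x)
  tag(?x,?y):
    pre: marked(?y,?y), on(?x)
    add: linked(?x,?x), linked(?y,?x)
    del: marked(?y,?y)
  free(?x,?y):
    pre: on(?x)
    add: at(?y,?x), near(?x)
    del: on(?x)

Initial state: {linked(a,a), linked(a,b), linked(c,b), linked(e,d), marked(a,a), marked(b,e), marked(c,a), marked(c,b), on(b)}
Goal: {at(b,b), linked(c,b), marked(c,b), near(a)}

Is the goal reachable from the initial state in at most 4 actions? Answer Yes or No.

1. step(b,a)  →  {at(b,b), linked(a,b), linked(c,b), linked(e,d), marked(a,a), marked(b,e), marked(c,a), marked(c,b), on(a)}
2. free(a,c)  →  {at(b,b), at(c,a), linked(a,b), linked(c,b), linked(e,d), marked(a,a), marked(b,e), marked(c,a), marked(c,b), near(a)}
optimal plan length = 2; 2 ≤ 4

Yes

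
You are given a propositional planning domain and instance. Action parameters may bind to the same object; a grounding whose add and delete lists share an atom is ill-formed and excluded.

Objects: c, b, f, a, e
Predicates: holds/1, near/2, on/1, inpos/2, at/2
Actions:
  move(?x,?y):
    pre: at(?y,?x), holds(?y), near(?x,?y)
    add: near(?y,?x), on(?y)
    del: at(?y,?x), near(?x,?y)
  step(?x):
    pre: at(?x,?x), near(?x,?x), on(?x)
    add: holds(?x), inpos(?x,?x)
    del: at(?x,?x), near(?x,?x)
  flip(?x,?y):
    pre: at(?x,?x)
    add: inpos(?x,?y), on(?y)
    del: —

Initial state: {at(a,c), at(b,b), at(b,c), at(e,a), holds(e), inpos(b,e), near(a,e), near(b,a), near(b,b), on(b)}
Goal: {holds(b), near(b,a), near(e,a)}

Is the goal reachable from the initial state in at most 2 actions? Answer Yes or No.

1. move(a,e)  →  {at(a,c), at(b,b), at(b,c), holds(e), inpos(b,e), near(b,a), near(b,b), near(e,a), on(b), on(e)}
2. step(b)  →  {at(a,c), at(b,c), holds(b), holds(e), inpos(b,b), inpos(b,e), near(b,a), near(e,a), on(b), on(e)}
optimal plan length = 2; 2 ≤ 2

Yes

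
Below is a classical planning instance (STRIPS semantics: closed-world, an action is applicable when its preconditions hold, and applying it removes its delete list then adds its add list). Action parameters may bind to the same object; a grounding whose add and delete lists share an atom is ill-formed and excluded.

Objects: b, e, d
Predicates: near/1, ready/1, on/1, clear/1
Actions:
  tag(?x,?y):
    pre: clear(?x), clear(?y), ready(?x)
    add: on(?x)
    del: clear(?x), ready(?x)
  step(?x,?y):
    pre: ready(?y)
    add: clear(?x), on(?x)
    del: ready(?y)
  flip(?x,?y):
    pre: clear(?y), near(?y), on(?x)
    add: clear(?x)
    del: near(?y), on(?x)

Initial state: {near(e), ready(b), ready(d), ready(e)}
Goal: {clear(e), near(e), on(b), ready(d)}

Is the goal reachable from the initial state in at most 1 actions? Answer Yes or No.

1. step(b,b)  →  {clear(b), near(e), on(b), ready(d), ready(e)}
2. step(e,e)  →  {clear(b), clear(e), near(e), on(b), on(e), ready(d)}
optimal plan length = 2; 2 > 1

No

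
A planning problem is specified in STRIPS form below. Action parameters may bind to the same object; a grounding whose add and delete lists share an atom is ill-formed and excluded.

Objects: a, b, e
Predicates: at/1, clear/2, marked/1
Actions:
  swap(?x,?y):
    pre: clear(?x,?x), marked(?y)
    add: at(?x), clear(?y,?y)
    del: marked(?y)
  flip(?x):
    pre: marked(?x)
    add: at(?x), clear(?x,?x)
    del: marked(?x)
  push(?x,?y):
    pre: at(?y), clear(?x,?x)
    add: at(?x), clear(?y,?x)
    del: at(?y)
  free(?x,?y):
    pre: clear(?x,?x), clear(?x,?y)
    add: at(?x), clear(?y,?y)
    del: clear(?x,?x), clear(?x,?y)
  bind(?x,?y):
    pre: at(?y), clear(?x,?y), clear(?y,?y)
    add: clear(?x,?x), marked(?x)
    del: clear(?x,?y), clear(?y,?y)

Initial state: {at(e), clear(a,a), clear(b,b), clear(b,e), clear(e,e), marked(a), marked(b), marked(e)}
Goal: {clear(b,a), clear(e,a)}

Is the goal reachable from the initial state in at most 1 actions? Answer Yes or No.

No

1. swap(b,a)  →  {at(b), at(e), clear(a,a), clear(b,b), clear(b,e), clear(e,e), marked(b), marked(e)}
2. push(a,b)  →  {at(a), at(e), clear(a,a), clear(b,a), clear(b,b), clear(b,e), clear(e,e), marked(b), marked(e)}
3. push(a,e)  →  {at(a), clear(a,a), clear(b,a), clear(b,b), clear(b,e), clear(e,a), clear(e,e), marked(b), marked(e)}
optimal plan length = 3; 3 > 1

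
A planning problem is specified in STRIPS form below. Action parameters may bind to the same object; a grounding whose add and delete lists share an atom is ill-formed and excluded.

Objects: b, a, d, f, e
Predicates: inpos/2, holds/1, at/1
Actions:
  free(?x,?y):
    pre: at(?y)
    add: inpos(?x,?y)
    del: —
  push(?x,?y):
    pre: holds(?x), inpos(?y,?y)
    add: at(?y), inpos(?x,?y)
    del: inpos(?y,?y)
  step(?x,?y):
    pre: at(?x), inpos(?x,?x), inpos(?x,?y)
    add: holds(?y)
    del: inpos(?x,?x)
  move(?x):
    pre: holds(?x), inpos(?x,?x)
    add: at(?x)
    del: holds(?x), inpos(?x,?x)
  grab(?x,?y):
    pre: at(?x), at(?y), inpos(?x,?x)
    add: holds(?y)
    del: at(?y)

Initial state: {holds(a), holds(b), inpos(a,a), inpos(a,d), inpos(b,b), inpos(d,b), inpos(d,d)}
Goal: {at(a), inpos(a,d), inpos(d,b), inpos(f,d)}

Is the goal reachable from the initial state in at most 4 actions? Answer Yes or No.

Yes

1. push(b,a)  →  {at(a), holds(a), holds(b), inpos(a,d), inpos(b,a), inpos(b,b), inpos(d,b), inpos(d,d)}
2. push(b,d)  →  {at(a), at(d), holds(a), holds(b), inpos(a,d), inpos(b,a), inpos(b,b), inpos(b,d), inpos(d,b)}
3. free(f,d)  →  {at(a), at(d), holds(a), holds(b), inpos(a,d), inpos(b,a), inpos(b,b), inpos(b,d), inpos(d,b), inpos(f,d)}
optimal plan length = 3; 3 ≤ 4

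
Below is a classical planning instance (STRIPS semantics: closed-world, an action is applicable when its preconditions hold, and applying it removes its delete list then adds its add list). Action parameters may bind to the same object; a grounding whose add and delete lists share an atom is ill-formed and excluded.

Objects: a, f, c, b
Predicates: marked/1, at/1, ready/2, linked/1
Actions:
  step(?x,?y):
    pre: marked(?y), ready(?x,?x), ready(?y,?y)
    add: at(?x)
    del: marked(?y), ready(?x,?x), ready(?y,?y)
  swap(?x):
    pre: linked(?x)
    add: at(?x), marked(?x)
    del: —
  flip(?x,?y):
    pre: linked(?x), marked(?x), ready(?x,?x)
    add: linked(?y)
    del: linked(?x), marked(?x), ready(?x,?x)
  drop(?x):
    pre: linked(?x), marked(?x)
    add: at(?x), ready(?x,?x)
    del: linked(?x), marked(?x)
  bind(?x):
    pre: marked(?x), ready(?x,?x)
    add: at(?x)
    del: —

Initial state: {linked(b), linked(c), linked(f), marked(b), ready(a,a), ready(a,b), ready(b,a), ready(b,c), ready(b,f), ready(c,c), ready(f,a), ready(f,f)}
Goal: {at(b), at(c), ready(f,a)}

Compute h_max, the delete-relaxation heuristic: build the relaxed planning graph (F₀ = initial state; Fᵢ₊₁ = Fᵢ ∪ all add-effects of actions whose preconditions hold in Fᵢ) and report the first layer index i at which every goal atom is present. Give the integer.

F0 = init (12 atoms)
F1 = F0 ∪ {at(b), at(c), at(f), marked(c), marked(f), ready(b,b)}  (18 atoms)
goal ⊆ F1  ⇒  h_max = 1

1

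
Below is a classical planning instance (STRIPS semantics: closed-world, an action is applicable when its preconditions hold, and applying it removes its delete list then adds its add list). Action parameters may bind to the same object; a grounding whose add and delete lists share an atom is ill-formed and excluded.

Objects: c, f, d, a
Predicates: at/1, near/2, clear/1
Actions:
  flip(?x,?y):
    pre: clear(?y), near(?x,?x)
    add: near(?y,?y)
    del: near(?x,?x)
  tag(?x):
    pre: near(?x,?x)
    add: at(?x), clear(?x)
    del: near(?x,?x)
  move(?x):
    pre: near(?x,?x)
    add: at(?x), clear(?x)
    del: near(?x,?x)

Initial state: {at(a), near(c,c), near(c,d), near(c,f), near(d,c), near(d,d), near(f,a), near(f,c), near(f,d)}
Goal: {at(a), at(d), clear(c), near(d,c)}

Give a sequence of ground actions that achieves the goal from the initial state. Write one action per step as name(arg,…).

tag(c); tag(d)

1. tag(c)  →  {at(a), at(c), clear(c), near(c,d), near(c,f), near(d,c), near(d,d), near(f,a), near(f,c), near(f,d)}
2. tag(d)  →  {at(a), at(c), at(d), clear(c), clear(d), near(c,d), near(c,f), near(d,c), near(f,a), near(f,c), near(f,d)}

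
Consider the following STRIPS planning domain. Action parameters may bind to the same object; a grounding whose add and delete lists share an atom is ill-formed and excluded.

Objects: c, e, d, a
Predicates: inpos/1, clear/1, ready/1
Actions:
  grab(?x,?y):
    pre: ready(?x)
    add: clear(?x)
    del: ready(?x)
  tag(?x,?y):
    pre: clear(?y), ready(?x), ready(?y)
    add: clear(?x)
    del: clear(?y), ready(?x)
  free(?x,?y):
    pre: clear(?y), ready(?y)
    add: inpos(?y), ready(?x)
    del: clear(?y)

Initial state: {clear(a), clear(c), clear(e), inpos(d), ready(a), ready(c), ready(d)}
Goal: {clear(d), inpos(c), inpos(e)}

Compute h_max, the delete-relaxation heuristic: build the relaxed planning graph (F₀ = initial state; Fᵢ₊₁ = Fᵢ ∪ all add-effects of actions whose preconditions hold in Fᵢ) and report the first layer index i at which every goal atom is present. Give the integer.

2

F0 = init (7 atoms)
F1 = F0 ∪ {clear(d), inpos(a), inpos(c), ready(e)}  (11 atoms)
F2 = F1 ∪ {inpos(e)}  (12 atoms)
goal ⊆ F2  ⇒  h_max = 2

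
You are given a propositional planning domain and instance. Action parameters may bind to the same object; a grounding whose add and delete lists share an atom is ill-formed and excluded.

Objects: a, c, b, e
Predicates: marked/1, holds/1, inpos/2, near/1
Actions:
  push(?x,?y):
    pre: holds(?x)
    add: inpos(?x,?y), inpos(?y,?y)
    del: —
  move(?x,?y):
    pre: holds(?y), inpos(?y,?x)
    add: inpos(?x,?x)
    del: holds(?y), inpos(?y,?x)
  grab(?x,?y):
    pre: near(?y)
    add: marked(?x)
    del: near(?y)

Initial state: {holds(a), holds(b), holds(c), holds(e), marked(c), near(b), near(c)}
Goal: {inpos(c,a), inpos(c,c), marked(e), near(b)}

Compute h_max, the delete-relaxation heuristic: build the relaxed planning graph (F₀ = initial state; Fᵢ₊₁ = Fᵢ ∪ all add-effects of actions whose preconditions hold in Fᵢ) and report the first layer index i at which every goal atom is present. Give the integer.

F0 = init (7 atoms)
F1 = F0 ∪ {inpos(a,a), inpos(a,b), inpos(a,c), inpos(a,e), inpos(b,a), inpos(b,b), inpos(b,c), inpos(b,e), inpos(c,a), inpos(c,b), inpos(c,c), inpos(c,e), inpos(e,a), inpos(e,b), inpos(e,c), inpos(e,e), marked(a), marked(b), marked(e)}  (26 atoms)
goal ⊆ F1  ⇒  h_max = 1

1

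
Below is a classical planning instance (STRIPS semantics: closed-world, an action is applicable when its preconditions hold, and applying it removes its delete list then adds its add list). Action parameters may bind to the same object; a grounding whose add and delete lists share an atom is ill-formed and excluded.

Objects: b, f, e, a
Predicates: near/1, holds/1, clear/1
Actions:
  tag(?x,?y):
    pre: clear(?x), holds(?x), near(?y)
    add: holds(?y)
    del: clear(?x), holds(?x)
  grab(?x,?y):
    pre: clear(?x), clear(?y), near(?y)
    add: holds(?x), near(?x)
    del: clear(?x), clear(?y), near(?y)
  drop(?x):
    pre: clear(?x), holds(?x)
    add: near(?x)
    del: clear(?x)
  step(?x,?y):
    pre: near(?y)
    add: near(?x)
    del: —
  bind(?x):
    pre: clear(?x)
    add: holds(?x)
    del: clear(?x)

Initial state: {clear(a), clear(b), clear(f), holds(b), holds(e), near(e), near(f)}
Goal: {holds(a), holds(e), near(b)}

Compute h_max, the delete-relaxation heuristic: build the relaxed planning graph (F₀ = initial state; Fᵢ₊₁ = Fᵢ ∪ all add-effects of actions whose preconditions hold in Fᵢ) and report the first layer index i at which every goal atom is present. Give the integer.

1

F0 = init (7 atoms)
F1 = F0 ∪ {holds(a), holds(f), near(a), near(b)}  (11 atoms)
goal ⊆ F1  ⇒  h_max = 1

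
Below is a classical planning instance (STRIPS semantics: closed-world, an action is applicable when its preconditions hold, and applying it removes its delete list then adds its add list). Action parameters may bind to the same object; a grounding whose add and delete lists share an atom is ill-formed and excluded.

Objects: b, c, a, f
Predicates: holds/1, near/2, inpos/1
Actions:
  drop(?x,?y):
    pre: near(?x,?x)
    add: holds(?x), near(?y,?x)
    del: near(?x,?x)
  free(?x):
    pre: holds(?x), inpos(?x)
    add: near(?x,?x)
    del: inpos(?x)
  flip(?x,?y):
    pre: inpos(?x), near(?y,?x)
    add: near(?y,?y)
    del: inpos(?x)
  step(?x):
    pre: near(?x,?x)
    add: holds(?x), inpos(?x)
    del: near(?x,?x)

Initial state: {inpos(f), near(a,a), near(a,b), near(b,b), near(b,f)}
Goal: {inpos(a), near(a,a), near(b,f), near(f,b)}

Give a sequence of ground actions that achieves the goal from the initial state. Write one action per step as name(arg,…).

drop(b,f); flip(f,b); step(b); step(a); flip(b,a)

1. drop(b,f)  →  {holds(b), inpos(f), near(a,a), near(a,b), near(b,f), near(f,b)}
2. flip(f,b)  →  {holds(b), near(a,a), near(a,b), near(b,b), near(b,f), near(f,b)}
3. step(b)  →  {holds(b), inpos(b), near(a,a), near(a,b), near(b,f), near(f,b)}
4. step(a)  →  {holds(a), holds(b), inpos(a), inpos(b), near(a,b), near(b,f), near(f,b)}
5. flip(b,a)  →  {holds(a), holds(b), inpos(a), near(a,a), near(a,b), near(b,f), near(f,b)}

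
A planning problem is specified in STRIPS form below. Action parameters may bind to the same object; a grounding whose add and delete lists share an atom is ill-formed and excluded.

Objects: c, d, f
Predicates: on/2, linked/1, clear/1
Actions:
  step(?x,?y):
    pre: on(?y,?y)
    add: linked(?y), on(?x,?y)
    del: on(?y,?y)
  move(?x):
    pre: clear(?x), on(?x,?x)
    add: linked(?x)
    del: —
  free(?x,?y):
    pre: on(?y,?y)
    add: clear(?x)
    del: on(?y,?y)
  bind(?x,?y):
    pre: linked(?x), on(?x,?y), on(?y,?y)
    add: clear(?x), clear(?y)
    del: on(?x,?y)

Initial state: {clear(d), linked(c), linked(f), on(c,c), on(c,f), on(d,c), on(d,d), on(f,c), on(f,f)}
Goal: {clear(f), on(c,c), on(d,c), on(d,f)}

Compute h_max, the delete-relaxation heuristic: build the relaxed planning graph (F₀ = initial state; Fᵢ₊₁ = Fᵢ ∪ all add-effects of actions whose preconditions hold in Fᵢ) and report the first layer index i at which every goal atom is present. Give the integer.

F0 = init (9 atoms)
F1 = F0 ∪ {clear(c), clear(f), linked(d), on(c,d), on(d,f), on(f,d)}  (15 atoms)
goal ⊆ F1  ⇒  h_max = 1

1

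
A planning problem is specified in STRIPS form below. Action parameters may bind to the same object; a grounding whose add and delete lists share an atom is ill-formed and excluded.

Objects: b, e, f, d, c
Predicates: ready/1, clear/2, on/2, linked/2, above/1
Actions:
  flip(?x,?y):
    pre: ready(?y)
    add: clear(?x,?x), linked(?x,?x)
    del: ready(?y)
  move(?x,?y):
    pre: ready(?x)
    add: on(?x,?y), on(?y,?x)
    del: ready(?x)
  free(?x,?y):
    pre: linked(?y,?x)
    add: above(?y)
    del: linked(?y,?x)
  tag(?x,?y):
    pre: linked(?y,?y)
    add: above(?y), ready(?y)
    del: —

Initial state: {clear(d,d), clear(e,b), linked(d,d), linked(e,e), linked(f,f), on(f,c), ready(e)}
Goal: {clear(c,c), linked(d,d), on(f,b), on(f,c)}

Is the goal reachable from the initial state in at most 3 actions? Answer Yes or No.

1. flip(c,e)  →  {clear(c,c), clear(d,d), clear(e,b), linked(c,c), linked(d,d), linked(e,e), linked(f,f), on(f,c)}
2. tag(b,f)  →  {above(f), clear(c,c), clear(d,d), clear(e,b), linked(c,c), linked(d,d), linked(e,e), linked(f,f), on(f,c), ready(f)}
3. move(f,b)  →  {above(f), clear(c,c), clear(d,d), clear(e,b), linked(c,c), linked(d,d), linked(e,e), linked(f,f), on(b,f), on(f,b), on(f,c)}
optimal plan length = 3; 3 ≤ 3

Yes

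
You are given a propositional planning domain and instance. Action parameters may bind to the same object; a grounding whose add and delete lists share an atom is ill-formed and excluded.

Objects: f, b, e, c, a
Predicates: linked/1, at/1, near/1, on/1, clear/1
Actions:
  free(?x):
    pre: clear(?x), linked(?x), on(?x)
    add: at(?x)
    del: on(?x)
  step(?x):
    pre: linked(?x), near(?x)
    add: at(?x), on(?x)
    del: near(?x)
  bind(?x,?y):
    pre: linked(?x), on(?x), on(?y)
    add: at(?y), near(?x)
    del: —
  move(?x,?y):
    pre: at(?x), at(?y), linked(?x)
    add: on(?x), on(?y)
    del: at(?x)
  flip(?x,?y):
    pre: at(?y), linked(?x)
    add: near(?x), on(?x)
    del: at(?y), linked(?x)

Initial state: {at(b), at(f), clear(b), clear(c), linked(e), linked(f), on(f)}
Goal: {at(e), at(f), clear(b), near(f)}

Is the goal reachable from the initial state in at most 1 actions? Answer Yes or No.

1. flip(e,b)  →  {at(f), clear(b), clear(c), linked(f), near(e), on(e), on(f)}
2. bind(f,e)  →  {at(e), at(f), clear(b), clear(c), linked(f), near(e), near(f), on(e), on(f)}
optimal plan length = 2; 2 > 1

No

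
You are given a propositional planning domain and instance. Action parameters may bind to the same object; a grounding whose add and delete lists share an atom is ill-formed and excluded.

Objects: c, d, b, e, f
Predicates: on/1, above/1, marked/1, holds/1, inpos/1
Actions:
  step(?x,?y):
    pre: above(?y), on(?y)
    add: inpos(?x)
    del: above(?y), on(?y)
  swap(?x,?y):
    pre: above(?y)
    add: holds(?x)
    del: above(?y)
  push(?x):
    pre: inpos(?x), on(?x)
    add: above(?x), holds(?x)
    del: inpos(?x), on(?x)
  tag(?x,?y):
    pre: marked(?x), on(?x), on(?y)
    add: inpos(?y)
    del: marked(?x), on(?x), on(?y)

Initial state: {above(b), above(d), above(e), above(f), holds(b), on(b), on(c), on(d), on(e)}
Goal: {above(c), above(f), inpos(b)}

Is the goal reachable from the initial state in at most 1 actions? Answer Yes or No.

No

1. step(c,d)  →  {above(b), above(e), above(f), holds(b), inpos(c), on(b), on(c), on(e)}
2. step(b,b)  →  {above(e), above(f), holds(b), inpos(b), inpos(c), on(c), on(e)}
3. push(c)  →  {above(c), above(e), above(f), holds(b), holds(c), inpos(b), on(e)}
optimal plan length = 3; 3 > 1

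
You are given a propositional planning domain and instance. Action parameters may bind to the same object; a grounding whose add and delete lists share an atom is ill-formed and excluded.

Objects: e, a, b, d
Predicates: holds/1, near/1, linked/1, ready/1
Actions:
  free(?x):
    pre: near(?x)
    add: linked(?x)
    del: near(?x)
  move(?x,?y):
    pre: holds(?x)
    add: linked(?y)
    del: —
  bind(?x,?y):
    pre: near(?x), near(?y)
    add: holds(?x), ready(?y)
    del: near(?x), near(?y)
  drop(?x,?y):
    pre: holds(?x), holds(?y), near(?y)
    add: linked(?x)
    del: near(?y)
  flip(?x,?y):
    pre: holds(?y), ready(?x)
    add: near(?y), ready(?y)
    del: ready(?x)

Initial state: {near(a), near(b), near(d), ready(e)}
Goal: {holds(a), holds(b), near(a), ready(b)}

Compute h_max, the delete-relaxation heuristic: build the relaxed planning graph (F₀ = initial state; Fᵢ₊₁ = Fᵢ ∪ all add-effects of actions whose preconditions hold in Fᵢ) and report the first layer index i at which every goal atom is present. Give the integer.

1

F0 = init (4 atoms)
F1 = F0 ∪ {holds(a), holds(b), holds(d), linked(a), linked(b), linked(d), ready(a), ready(b), ready(d)}  (13 atoms)
goal ⊆ F1  ⇒  h_max = 1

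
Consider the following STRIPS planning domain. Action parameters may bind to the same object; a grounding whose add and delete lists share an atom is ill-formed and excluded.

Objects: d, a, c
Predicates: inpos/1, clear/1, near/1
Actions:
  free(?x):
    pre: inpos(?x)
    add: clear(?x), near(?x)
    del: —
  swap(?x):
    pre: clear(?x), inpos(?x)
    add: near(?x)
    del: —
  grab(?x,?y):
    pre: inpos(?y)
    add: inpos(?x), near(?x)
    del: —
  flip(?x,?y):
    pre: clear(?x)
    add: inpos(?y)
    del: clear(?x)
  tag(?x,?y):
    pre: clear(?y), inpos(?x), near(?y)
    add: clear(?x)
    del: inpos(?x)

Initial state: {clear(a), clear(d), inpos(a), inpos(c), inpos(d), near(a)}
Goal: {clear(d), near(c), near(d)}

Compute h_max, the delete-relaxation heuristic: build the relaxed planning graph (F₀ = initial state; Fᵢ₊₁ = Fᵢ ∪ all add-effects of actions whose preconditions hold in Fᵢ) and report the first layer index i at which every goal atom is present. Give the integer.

1

F0 = init (6 atoms)
F1 = F0 ∪ {clear(c), near(c), near(d)}  (9 atoms)
goal ⊆ F1  ⇒  h_max = 1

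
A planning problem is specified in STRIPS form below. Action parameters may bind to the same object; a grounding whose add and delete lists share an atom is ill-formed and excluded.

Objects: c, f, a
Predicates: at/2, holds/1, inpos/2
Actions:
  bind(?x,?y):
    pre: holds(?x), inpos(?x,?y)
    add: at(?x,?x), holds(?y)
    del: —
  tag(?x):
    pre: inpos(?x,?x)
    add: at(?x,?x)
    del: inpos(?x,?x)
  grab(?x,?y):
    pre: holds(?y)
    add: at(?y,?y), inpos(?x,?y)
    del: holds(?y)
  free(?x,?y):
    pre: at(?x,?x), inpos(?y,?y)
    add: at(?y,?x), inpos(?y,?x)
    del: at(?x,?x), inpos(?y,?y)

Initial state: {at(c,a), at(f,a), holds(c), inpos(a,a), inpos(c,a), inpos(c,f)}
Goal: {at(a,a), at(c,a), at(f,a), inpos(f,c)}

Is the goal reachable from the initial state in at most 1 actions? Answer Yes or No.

1. tag(a)  →  {at(a,a), at(c,a), at(f,a), holds(c), inpos(c,a), inpos(c,f)}
2. grab(f,c)  →  {at(a,a), at(c,a), at(c,c), at(f,a), inpos(c,a), inpos(c,f), inpos(f,c)}
optimal plan length = 2; 2 > 1

No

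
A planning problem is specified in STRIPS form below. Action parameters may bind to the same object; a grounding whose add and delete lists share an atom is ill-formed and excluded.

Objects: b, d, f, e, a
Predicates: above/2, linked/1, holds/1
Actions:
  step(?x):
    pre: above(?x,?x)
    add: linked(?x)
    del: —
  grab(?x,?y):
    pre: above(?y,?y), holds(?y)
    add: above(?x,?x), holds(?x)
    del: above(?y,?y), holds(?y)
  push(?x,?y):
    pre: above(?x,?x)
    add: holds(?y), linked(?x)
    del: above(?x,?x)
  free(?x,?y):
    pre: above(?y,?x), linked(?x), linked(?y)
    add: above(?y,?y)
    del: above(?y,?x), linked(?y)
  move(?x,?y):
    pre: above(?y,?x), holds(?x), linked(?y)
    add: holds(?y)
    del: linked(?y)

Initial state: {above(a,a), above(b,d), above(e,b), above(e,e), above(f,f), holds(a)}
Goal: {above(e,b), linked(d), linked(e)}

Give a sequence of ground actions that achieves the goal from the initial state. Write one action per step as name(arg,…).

1. step(e)  →  {above(a,a), above(b,d), above(e,b), above(e,e), above(f,f), holds(a), linked(e)}
2. grab(d,a)  →  {above(b,d), above(d,d), above(e,b), above(e,e), above(f,f), holds(d), linked(e)}
3. step(d)  →  {above(b,d), above(d,d), above(e,b), above(e,e), above(f,f), holds(d), linked(d), linked(e)}

step(e); grab(d,a); step(d)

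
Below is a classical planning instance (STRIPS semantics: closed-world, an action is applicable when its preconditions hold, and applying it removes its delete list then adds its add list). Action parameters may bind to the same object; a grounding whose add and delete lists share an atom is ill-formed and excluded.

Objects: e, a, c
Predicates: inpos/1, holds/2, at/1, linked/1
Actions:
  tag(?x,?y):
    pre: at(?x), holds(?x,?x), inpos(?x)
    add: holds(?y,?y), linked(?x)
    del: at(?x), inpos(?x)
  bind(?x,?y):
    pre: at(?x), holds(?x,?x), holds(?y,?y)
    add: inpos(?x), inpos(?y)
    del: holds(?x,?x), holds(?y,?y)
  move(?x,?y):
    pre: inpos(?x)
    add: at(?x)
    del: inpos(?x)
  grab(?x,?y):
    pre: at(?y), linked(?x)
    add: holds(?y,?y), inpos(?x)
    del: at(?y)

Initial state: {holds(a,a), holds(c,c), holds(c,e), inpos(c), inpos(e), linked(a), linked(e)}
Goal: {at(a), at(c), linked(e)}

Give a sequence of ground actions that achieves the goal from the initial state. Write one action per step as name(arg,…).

move(c,e); bind(c,a); move(a,e)

1. move(c,e)  →  {at(c), holds(a,a), holds(c,c), holds(c,e), inpos(e), linked(a), linked(e)}
2. bind(c,a)  →  {at(c), holds(c,e), inpos(a), inpos(c), inpos(e), linked(a), linked(e)}
3. move(a,e)  →  {at(a), at(c), holds(c,e), inpos(c), inpos(e), linked(a), linked(e)}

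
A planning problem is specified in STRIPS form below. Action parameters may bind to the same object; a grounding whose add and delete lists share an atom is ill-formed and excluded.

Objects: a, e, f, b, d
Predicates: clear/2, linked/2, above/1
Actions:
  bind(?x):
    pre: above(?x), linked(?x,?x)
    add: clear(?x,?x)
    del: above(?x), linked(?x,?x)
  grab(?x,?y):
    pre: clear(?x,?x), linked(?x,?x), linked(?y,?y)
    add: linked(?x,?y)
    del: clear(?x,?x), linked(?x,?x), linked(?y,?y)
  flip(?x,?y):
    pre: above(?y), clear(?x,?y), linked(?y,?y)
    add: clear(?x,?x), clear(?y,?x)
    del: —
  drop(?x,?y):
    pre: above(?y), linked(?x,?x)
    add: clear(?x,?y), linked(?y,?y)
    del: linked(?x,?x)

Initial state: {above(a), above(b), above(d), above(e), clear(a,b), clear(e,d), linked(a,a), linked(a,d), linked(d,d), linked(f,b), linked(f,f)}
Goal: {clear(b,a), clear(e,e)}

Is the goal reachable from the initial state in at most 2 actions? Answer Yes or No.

1. flip(e,d)  →  {above(a), above(b), above(d), above(e), clear(a,b), clear(d,e), clear(e,d), clear(e,e), linked(a,a), linked(a,d), linked(d,d), linked(f,b), linked(f,f)}
2. drop(a,b)  →  {above(a), above(b), above(d), above(e), clear(a,b), clear(d,e), clear(e,d), clear(e,e), linked(a,d), linked(b,b), linked(d,d), linked(f,b), linked(f,f)}
3. flip(a,b)  →  {above(a), above(b), above(d), above(e), clear(a,a), clear(a,b), clear(b,a), clear(d,e), clear(e,d), clear(e,e), linked(a,d), linked(b,b), linked(d,d), linked(f,b), linked(f,f)}
optimal plan length = 3; 3 > 2

No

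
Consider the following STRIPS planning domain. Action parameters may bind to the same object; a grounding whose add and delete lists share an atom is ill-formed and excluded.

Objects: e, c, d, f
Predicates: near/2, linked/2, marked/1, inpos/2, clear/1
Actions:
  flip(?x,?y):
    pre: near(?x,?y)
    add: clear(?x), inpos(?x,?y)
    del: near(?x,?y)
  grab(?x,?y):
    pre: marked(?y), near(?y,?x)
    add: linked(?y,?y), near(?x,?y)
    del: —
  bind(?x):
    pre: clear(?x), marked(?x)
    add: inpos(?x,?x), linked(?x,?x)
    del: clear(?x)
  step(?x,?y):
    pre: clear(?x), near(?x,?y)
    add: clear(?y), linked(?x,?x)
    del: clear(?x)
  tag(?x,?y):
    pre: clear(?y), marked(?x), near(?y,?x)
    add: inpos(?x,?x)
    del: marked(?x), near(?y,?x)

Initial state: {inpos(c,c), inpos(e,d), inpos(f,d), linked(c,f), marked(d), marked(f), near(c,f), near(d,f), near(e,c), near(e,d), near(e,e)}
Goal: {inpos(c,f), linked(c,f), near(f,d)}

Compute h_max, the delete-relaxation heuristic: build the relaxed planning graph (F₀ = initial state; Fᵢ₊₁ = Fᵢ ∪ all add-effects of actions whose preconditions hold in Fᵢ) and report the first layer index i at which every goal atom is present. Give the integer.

1

F0 = init (11 atoms)
F1 = F0 ∪ {clear(c), clear(d), clear(e), inpos(c,f), inpos(d,f), inpos(e,c), inpos(e,e), linked(d,d), near(f,d)}  (20 atoms)
goal ⊆ F1  ⇒  h_max = 1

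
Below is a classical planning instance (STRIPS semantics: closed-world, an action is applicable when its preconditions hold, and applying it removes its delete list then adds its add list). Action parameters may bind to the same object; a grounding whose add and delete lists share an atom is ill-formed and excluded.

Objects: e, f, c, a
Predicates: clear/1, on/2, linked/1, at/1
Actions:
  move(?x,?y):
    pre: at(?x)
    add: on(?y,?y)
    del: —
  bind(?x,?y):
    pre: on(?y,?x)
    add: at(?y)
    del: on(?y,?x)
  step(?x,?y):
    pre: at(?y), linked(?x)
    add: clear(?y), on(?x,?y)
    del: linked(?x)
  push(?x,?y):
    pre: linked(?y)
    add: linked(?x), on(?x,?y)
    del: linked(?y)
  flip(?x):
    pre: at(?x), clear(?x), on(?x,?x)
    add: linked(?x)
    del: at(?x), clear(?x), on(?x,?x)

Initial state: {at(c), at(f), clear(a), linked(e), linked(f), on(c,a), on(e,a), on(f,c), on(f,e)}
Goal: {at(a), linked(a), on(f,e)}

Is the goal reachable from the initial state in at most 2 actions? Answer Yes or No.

1. push(a,e)  →  {at(c), at(f), clear(a), linked(a), linked(f), on(a,e), on(c,a), on(e,a), on(f,c), on(f,e)}
2. bind(e,a)  →  {at(a), at(c), at(f), clear(a), linked(a), linked(f), on(c,a), on(e,a), on(f,c), on(f,e)}
optimal plan length = 2; 2 ≤ 2

Yes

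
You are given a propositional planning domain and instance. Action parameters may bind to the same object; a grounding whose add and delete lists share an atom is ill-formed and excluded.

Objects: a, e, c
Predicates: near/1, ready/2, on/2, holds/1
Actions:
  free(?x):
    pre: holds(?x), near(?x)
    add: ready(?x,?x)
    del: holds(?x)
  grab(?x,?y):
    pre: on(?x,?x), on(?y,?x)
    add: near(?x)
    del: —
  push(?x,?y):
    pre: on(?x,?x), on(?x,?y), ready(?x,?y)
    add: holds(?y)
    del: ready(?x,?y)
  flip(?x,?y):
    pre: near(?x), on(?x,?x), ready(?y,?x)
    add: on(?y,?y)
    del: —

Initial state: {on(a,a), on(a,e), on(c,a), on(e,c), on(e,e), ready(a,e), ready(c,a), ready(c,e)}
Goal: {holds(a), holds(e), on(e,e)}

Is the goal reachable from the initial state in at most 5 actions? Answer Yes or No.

1. grab(a,a)  →  {near(a), on(a,a), on(a,e), on(c,a), on(e,c), on(e,e), ready(a,e), ready(c,a), ready(c,e)}
2. push(a,e)  →  {holds(e), near(a), on(a,a), on(a,e), on(c,a), on(e,c), on(e,e), ready(c,a), ready(c,e)}
3. flip(a,c)  →  {holds(e), near(a), on(a,a), on(a,e), on(c,a), on(c,c), on(e,c), on(e,e), ready(c,a), ready(c,e)}
4. push(c,a)  →  {holds(a), holds(e), near(a), on(a,a), on(a,e), on(c,a), on(c,c), on(e,c), on(e,e), ready(c,e)}
optimal plan length = 4; 4 ≤ 5

Yes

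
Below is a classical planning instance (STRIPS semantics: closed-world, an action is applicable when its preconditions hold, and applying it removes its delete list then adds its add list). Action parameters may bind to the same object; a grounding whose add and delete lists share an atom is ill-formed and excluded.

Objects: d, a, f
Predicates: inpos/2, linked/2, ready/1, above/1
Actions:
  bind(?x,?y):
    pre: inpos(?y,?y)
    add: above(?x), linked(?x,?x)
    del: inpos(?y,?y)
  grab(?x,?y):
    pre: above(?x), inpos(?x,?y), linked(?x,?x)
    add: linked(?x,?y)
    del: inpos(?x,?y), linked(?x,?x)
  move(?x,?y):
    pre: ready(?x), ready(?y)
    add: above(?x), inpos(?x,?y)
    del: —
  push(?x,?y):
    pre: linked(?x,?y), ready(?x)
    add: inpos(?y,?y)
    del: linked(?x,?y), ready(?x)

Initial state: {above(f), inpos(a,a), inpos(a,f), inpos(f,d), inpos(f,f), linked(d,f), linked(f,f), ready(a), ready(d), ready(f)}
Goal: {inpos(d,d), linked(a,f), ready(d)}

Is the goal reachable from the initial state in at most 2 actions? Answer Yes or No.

No

1. bind(a,a)  →  {above(a), above(f), inpos(a,f), inpos(f,d), inpos(f,f), linked(a,a), linked(d,f), linked(f,f), ready(a), ready(d), ready(f)}
2. grab(a,f)  →  {above(a), above(f), inpos(f,d), inpos(f,f), linked(a,f), linked(d,f), linked(f,f), ready(a), ready(d), ready(f)}
3. move(d,d)  →  {above(a), above(d), above(f), inpos(d,d), inpos(f,d), inpos(f,f), linked(a,f), linked(d,f), linked(f,f), ready(a), ready(d), ready(f)}
optimal plan length = 3; 3 > 2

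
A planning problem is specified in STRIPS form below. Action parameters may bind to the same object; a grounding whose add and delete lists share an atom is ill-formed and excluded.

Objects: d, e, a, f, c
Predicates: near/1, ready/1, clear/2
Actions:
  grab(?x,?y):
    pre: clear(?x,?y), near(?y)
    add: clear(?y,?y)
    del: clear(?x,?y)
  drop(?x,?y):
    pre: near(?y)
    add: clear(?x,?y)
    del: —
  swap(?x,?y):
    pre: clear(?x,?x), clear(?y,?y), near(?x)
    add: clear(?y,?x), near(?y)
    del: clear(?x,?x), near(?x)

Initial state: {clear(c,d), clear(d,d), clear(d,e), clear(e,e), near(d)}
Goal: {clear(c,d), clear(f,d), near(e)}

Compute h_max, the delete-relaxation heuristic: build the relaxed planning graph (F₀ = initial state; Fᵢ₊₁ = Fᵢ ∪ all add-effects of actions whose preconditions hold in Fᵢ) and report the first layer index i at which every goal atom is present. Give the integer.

1

F0 = init (5 atoms)
F1 = F0 ∪ {clear(a,d), clear(e,d), clear(f,d), near(e)}  (9 atoms)
goal ⊆ F1  ⇒  h_max = 1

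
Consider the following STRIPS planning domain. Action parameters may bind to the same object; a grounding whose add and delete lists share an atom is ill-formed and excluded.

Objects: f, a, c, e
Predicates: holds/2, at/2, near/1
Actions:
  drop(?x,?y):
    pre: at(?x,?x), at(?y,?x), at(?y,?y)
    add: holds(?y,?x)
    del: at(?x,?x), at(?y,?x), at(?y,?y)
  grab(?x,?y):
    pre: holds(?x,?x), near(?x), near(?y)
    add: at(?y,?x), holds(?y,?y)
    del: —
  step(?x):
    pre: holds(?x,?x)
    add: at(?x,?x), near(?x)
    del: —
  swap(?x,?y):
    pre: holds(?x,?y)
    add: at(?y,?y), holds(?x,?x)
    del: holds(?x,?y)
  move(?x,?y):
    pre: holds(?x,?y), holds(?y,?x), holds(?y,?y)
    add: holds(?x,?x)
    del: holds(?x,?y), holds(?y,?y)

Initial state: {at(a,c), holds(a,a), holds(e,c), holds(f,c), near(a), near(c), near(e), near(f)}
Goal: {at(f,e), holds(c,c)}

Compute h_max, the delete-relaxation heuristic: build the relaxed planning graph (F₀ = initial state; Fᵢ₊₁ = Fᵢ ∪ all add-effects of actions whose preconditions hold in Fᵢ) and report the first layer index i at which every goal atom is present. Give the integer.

2

F0 = init (8 atoms)
F1 = F0 ∪ {at(a,a), at(c,a), at(c,c), at(e,a), at(f,a), holds(c,c), holds(e,e), holds(f,f)}  (16 atoms)
F2 = F1 ∪ {at(a,e), at(a,f), at(c,e), at(c,f), at(e,c), at(e,e), at(e,f), at(f,c), at(f,e), at(f,f), holds(a,c), holds(c,a)}  (28 atoms)
goal ⊆ F2  ⇒  h_max = 2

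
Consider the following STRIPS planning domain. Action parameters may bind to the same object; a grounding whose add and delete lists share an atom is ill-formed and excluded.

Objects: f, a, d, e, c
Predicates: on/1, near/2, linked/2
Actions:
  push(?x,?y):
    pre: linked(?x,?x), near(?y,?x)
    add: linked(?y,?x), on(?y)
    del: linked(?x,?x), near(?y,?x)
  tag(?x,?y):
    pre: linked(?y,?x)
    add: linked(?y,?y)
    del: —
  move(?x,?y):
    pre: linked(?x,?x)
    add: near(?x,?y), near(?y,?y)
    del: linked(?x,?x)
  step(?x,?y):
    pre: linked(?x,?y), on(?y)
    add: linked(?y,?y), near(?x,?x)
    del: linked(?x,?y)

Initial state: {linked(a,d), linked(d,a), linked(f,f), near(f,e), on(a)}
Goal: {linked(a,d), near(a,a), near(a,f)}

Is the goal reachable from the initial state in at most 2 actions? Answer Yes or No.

1. tag(d,a)  →  {linked(a,a), linked(a,d), linked(d,a), linked(f,f), near(f,e), on(a)}
2. move(f,a)  →  {linked(a,a), linked(a,d), linked(d,a), near(a,a), near(f,a), near(f,e), on(a)}
3. move(a,f)  →  {linked(a,d), linked(d,a), near(a,a), near(a,f), near(f,a), near(f,e), near(f,f), on(a)}
optimal plan length = 3; 3 > 2

No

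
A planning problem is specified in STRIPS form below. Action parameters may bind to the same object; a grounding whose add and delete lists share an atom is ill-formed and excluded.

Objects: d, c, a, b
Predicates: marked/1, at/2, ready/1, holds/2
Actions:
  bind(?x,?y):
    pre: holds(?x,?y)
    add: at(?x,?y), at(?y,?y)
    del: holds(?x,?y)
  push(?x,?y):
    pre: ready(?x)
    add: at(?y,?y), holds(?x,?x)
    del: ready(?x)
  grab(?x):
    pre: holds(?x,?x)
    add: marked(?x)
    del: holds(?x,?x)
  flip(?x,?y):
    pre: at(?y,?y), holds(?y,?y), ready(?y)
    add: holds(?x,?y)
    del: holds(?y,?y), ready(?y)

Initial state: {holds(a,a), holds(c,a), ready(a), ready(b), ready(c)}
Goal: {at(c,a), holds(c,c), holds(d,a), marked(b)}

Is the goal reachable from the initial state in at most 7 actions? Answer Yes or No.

Yes

1. bind(c,a)  →  {at(a,a), at(c,a), holds(a,a), ready(a), ready(b), ready(c)}
2. push(c,d)  →  {at(a,a), at(c,a), at(d,d), holds(a,a), holds(c,c), ready(a), ready(b)}
3. push(b,d)  →  {at(a,a), at(c,a), at(d,d), holds(a,a), holds(b,b), holds(c,c), ready(a)}
4. grab(b)  →  {at(a,a), at(c,a), at(d,d), holds(a,a), holds(c,c), marked(b), ready(a)}
5. flip(d,a)  →  {at(a,a), at(c,a), at(d,d), holds(c,c), holds(d,a), marked(b)}
optimal plan length = 5; 5 ≤ 7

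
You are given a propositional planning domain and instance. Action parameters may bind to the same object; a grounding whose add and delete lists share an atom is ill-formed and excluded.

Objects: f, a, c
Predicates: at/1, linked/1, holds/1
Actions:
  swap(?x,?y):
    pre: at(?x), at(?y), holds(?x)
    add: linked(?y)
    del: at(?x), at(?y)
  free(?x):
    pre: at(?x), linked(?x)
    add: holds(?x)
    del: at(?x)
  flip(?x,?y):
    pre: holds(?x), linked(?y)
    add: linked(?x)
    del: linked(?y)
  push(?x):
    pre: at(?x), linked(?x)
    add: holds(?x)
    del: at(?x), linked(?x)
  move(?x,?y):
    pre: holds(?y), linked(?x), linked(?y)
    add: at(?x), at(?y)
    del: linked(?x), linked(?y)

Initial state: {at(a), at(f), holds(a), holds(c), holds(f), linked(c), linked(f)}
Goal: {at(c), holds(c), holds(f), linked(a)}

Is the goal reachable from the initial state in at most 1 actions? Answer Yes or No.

No

1. swap(f,a)  →  {holds(a), holds(c), holds(f), linked(a), linked(c), linked(f)}
2. move(f,c)  →  {at(c), at(f), holds(a), holds(c), holds(f), linked(a)}
optimal plan length = 2; 2 > 1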